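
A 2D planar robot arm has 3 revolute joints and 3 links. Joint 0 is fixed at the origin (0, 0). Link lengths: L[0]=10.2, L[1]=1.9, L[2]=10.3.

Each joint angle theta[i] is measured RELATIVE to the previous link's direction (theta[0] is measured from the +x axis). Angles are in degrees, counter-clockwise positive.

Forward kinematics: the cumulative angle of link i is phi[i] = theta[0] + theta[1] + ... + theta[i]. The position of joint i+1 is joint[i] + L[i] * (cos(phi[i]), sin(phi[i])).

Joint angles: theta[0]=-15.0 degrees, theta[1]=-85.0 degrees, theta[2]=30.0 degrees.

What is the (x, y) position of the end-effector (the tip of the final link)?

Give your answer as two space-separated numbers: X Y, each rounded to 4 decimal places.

Answer: 13.0453 -14.1899

Derivation:
joint[0] = (0.0000, 0.0000)  (base)
link 0: phi[0] = -15 = -15 deg
  cos(-15 deg) = 0.9659, sin(-15 deg) = -0.2588
  joint[1] = (0.0000, 0.0000) + 10.2 * (0.9659, -0.2588) = (0.0000 + 9.8524, 0.0000 + -2.6400) = (9.8524, -2.6400)
link 1: phi[1] = -15 + -85 = -100 deg
  cos(-100 deg) = -0.1736, sin(-100 deg) = -0.9848
  joint[2] = (9.8524, -2.6400) + 1.9 * (-0.1736, -0.9848) = (9.8524 + -0.3299, -2.6400 + -1.8711) = (9.5225, -4.5111)
link 2: phi[2] = -15 + -85 + 30 = -70 deg
  cos(-70 deg) = 0.3420, sin(-70 deg) = -0.9397
  joint[3] = (9.5225, -4.5111) + 10.3 * (0.3420, -0.9397) = (9.5225 + 3.5228, -4.5111 + -9.6788) = (13.0453, -14.1899)
End effector: (13.0453, -14.1899)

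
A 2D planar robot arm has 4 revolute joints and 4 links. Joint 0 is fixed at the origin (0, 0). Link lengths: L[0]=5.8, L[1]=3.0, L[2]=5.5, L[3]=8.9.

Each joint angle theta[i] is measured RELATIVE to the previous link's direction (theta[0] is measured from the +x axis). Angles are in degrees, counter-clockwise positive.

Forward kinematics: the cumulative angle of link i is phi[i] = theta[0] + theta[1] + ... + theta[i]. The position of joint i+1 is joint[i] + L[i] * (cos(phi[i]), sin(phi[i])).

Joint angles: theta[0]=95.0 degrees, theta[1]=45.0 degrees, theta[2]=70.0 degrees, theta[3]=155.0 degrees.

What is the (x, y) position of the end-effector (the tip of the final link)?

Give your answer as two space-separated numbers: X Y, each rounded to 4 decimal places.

Answer: 1.2994 5.7320

Derivation:
joint[0] = (0.0000, 0.0000)  (base)
link 0: phi[0] = 95 = 95 deg
  cos(95 deg) = -0.0872, sin(95 deg) = 0.9962
  joint[1] = (0.0000, 0.0000) + 5.8 * (-0.0872, 0.9962) = (0.0000 + -0.5055, 0.0000 + 5.7779) = (-0.5055, 5.7779)
link 1: phi[1] = 95 + 45 = 140 deg
  cos(140 deg) = -0.7660, sin(140 deg) = 0.6428
  joint[2] = (-0.5055, 5.7779) + 3 * (-0.7660, 0.6428) = (-0.5055 + -2.2981, 5.7779 + 1.9284) = (-2.8036, 7.7063)
link 2: phi[2] = 95 + 45 + 70 = 210 deg
  cos(210 deg) = -0.8660, sin(210 deg) = -0.5000
  joint[3] = (-2.8036, 7.7063) + 5.5 * (-0.8660, -0.5000) = (-2.8036 + -4.7631, 7.7063 + -2.7500) = (-7.5668, 4.9563)
link 3: phi[3] = 95 + 45 + 70 + 155 = 365 deg
  cos(365 deg) = 0.9962, sin(365 deg) = 0.0872
  joint[4] = (-7.5668, 4.9563) + 8.9 * (0.9962, 0.0872) = (-7.5668 + 8.8661, 4.9563 + 0.7757) = (1.2994, 5.7320)
End effector: (1.2994, 5.7320)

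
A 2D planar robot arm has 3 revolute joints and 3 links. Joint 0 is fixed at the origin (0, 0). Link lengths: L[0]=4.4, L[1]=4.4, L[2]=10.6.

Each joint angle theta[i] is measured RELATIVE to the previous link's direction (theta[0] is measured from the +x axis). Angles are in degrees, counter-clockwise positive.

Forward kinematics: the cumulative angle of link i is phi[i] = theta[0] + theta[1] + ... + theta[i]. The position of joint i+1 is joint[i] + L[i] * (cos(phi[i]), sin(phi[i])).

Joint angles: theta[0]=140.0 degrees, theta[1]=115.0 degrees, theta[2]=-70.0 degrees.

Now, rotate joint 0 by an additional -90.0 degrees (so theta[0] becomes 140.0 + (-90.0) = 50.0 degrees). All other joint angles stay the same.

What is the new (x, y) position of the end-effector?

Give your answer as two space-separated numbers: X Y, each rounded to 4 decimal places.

Answer: -2.3457 15.0691

Derivation:
joint[0] = (0.0000, 0.0000)  (base)
link 0: phi[0] = 50 = 50 deg
  cos(50 deg) = 0.6428, sin(50 deg) = 0.7660
  joint[1] = (0.0000, 0.0000) + 4.4 * (0.6428, 0.7660) = (0.0000 + 2.8283, 0.0000 + 3.3706) = (2.8283, 3.3706)
link 1: phi[1] = 50 + 115 = 165 deg
  cos(165 deg) = -0.9659, sin(165 deg) = 0.2588
  joint[2] = (2.8283, 3.3706) + 4.4 * (-0.9659, 0.2588) = (2.8283 + -4.2501, 3.3706 + 1.1388) = (-1.4218, 4.5094)
link 2: phi[2] = 50 + 115 + -70 = 95 deg
  cos(95 deg) = -0.0872, sin(95 deg) = 0.9962
  joint[3] = (-1.4218, 4.5094) + 10.6 * (-0.0872, 0.9962) = (-1.4218 + -0.9239, 4.5094 + 10.5597) = (-2.3457, 15.0691)
End effector: (-2.3457, 15.0691)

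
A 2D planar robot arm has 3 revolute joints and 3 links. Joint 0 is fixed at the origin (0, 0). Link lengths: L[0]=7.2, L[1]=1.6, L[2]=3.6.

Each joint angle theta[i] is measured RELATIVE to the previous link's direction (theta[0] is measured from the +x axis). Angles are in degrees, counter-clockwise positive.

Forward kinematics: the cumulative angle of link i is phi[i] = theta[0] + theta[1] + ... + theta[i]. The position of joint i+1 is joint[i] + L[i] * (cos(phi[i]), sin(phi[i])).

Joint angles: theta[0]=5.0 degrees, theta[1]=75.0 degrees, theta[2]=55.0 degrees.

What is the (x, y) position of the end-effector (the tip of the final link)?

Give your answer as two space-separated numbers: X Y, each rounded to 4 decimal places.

joint[0] = (0.0000, 0.0000)  (base)
link 0: phi[0] = 5 = 5 deg
  cos(5 deg) = 0.9962, sin(5 deg) = 0.0872
  joint[1] = (0.0000, 0.0000) + 7.2 * (0.9962, 0.0872) = (0.0000 + 7.1726, 0.0000 + 0.6275) = (7.1726, 0.6275)
link 1: phi[1] = 5 + 75 = 80 deg
  cos(80 deg) = 0.1736, sin(80 deg) = 0.9848
  joint[2] = (7.1726, 0.6275) + 1.6 * (0.1736, 0.9848) = (7.1726 + 0.2778, 0.6275 + 1.5757) = (7.4504, 2.2032)
link 2: phi[2] = 5 + 75 + 55 = 135 deg
  cos(135 deg) = -0.7071, sin(135 deg) = 0.7071
  joint[3] = (7.4504, 2.2032) + 3.6 * (-0.7071, 0.7071) = (7.4504 + -2.5456, 2.2032 + 2.5456) = (4.9049, 4.7488)
End effector: (4.9049, 4.7488)

Answer: 4.9049 4.7488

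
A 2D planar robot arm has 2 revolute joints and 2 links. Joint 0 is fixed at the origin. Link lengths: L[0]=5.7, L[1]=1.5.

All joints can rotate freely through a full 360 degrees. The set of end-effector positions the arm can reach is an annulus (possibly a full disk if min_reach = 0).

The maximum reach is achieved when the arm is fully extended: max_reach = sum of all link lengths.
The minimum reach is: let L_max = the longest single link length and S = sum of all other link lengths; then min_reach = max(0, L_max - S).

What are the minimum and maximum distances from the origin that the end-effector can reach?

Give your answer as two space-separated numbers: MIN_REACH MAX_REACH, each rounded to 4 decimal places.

Answer: 4.2000 7.2000

Derivation:
Link lengths: [5.7, 1.5]
max_reach = 5.7 + 1.5 = 7.2
L_max = max([5.7, 1.5]) = 5.7
S (sum of others) = 7.2 - 5.7 = 1.5
min_reach = max(0, 5.7 - 1.5) = max(0, 4.2) = 4.2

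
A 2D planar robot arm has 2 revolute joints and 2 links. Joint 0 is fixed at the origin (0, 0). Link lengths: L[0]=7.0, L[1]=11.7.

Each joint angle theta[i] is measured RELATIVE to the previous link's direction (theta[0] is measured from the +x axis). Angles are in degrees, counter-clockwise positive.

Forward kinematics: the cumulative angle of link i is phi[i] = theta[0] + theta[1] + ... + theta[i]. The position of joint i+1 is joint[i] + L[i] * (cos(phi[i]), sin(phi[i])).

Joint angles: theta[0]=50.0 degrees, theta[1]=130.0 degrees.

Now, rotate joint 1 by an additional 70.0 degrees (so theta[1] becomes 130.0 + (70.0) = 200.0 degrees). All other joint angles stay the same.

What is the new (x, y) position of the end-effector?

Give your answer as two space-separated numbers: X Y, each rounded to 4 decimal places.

joint[0] = (0.0000, 0.0000)  (base)
link 0: phi[0] = 50 = 50 deg
  cos(50 deg) = 0.6428, sin(50 deg) = 0.7660
  joint[1] = (0.0000, 0.0000) + 7 * (0.6428, 0.7660) = (0.0000 + 4.4995, 0.0000 + 5.3623) = (4.4995, 5.3623)
link 1: phi[1] = 50 + 200 = 250 deg
  cos(250 deg) = -0.3420, sin(250 deg) = -0.9397
  joint[2] = (4.4995, 5.3623) + 11.7 * (-0.3420, -0.9397) = (4.4995 + -4.0016, 5.3623 + -10.9944) = (0.4979, -5.6321)
End effector: (0.4979, -5.6321)

Answer: 0.4979 -5.6321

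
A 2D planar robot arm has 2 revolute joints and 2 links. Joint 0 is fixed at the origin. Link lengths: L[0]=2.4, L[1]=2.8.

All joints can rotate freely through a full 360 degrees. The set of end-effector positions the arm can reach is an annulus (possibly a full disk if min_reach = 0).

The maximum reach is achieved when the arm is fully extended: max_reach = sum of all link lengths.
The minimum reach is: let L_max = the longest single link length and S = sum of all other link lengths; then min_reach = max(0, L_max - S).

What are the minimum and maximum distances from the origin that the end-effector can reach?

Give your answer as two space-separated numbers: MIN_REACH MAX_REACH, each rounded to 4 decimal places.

Link lengths: [2.4, 2.8]
max_reach = 2.4 + 2.8 = 5.2
L_max = max([2.4, 2.8]) = 2.8
S (sum of others) = 5.2 - 2.8 = 2.4
min_reach = max(0, 2.8 - 2.4) = max(0, 0.4) = 0.4

Answer: 0.4000 5.2000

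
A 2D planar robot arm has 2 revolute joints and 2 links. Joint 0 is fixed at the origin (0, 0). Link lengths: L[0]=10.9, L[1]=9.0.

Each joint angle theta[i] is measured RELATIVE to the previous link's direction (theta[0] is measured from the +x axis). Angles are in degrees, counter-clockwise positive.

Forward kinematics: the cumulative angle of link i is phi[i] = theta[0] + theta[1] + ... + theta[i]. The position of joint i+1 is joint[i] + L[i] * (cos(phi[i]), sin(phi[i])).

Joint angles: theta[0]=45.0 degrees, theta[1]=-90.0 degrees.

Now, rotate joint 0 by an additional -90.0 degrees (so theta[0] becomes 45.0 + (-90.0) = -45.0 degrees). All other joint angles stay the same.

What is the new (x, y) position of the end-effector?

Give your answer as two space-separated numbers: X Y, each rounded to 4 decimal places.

Answer: 1.3435 -14.0714

Derivation:
joint[0] = (0.0000, 0.0000)  (base)
link 0: phi[0] = -45 = -45 deg
  cos(-45 deg) = 0.7071, sin(-45 deg) = -0.7071
  joint[1] = (0.0000, 0.0000) + 10.9 * (0.7071, -0.7071) = (0.0000 + 7.7075, 0.0000 + -7.7075) = (7.7075, -7.7075)
link 1: phi[1] = -45 + -90 = -135 deg
  cos(-135 deg) = -0.7071, sin(-135 deg) = -0.7071
  joint[2] = (7.7075, -7.7075) + 9 * (-0.7071, -0.7071) = (7.7075 + -6.3640, -7.7075 + -6.3640) = (1.3435, -14.0714)
End effector: (1.3435, -14.0714)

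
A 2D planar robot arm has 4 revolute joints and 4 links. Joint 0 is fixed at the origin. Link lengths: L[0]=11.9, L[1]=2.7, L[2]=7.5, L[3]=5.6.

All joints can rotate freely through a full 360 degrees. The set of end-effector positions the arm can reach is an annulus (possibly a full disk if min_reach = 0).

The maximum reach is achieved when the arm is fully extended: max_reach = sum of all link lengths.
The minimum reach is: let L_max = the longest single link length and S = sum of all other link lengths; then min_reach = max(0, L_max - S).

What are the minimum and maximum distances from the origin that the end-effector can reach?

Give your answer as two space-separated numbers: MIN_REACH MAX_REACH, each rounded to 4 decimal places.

Link lengths: [11.9, 2.7, 7.5, 5.6]
max_reach = 11.9 + 2.7 + 7.5 + 5.6 = 27.7
L_max = max([11.9, 2.7, 7.5, 5.6]) = 11.9
S (sum of others) = 27.7 - 11.9 = 15.8
min_reach = max(0, 11.9 - 15.8) = max(0, -3.9) = 0

Answer: 0.0000 27.7000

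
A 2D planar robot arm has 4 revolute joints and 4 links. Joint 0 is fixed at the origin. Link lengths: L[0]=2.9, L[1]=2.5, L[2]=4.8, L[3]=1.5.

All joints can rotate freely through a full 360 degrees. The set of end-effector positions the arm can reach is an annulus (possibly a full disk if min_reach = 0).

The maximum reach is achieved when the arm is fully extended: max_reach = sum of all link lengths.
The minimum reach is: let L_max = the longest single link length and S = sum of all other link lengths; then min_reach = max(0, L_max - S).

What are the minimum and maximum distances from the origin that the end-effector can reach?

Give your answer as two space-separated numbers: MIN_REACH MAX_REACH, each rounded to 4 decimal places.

Answer: 0.0000 11.7000

Derivation:
Link lengths: [2.9, 2.5, 4.8, 1.5]
max_reach = 2.9 + 2.5 + 4.8 + 1.5 = 11.7
L_max = max([2.9, 2.5, 4.8, 1.5]) = 4.8
S (sum of others) = 11.7 - 4.8 = 6.9
min_reach = max(0, 4.8 - 6.9) = max(0, -2.1) = 0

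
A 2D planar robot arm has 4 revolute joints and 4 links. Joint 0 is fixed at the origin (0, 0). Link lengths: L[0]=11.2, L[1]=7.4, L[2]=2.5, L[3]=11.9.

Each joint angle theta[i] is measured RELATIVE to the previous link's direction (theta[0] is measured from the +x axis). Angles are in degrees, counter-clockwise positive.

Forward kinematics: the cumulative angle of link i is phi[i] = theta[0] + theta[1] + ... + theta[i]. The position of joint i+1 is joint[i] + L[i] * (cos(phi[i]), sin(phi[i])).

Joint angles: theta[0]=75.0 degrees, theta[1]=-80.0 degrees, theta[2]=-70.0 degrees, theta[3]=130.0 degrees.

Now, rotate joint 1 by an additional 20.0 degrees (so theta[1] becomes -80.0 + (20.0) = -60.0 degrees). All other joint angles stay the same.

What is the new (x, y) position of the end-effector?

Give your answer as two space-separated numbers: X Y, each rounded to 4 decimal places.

joint[0] = (0.0000, 0.0000)  (base)
link 0: phi[0] = 75 = 75 deg
  cos(75 deg) = 0.2588, sin(75 deg) = 0.9659
  joint[1] = (0.0000, 0.0000) + 11.2 * (0.2588, 0.9659) = (0.0000 + 2.8988, 0.0000 + 10.8184) = (2.8988, 10.8184)
link 1: phi[1] = 75 + -60 = 15 deg
  cos(15 deg) = 0.9659, sin(15 deg) = 0.2588
  joint[2] = (2.8988, 10.8184) + 7.4 * (0.9659, 0.2588) = (2.8988 + 7.1479, 10.8184 + 1.9153) = (10.0466, 12.7336)
link 2: phi[2] = 75 + -60 + -70 = -55 deg
  cos(-55 deg) = 0.5736, sin(-55 deg) = -0.8192
  joint[3] = (10.0466, 12.7336) + 2.5 * (0.5736, -0.8192) = (10.0466 + 1.4339, 12.7336 + -2.0479) = (11.4806, 10.6858)
link 3: phi[3] = 75 + -60 + -70 + 130 = 75 deg
  cos(75 deg) = 0.2588, sin(75 deg) = 0.9659
  joint[4] = (11.4806, 10.6858) + 11.9 * (0.2588, 0.9659) = (11.4806 + 3.0799, 10.6858 + 11.4945) = (14.5605, 22.1803)
End effector: (14.5605, 22.1803)

Answer: 14.5605 22.1803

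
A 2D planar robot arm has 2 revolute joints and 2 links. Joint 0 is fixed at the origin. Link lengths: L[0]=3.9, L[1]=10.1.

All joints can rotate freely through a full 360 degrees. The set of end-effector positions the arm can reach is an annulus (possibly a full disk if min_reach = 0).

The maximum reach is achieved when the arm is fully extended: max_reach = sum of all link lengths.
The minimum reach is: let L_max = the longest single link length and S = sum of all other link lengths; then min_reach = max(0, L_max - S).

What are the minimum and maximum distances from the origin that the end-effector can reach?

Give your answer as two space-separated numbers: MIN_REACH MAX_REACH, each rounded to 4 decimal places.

Link lengths: [3.9, 10.1]
max_reach = 3.9 + 10.1 = 14
L_max = max([3.9, 10.1]) = 10.1
S (sum of others) = 14 - 10.1 = 3.9
min_reach = max(0, 10.1 - 3.9) = max(0, 6.2) = 6.2

Answer: 6.2000 14.0000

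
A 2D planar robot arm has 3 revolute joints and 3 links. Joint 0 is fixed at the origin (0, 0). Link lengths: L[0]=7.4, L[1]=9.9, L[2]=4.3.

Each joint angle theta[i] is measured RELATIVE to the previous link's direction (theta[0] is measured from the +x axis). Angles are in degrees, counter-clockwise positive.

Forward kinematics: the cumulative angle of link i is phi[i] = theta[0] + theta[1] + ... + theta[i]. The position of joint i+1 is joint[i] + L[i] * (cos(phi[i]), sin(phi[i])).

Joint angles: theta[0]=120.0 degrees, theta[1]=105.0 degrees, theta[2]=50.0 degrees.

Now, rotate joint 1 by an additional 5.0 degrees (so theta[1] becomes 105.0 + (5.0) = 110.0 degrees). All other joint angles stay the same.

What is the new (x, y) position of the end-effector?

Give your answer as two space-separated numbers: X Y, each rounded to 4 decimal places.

Answer: -9.3169 -5.4099

Derivation:
joint[0] = (0.0000, 0.0000)  (base)
link 0: phi[0] = 120 = 120 deg
  cos(120 deg) = -0.5000, sin(120 deg) = 0.8660
  joint[1] = (0.0000, 0.0000) + 7.4 * (-0.5000, 0.8660) = (0.0000 + -3.7000, 0.0000 + 6.4086) = (-3.7000, 6.4086)
link 1: phi[1] = 120 + 110 = 230 deg
  cos(230 deg) = -0.6428, sin(230 deg) = -0.7660
  joint[2] = (-3.7000, 6.4086) + 9.9 * (-0.6428, -0.7660) = (-3.7000 + -6.3636, 6.4086 + -7.5838) = (-10.0636, -1.1753)
link 2: phi[2] = 120 + 110 + 50 = 280 deg
  cos(280 deg) = 0.1736, sin(280 deg) = -0.9848
  joint[3] = (-10.0636, -1.1753) + 4.3 * (0.1736, -0.9848) = (-10.0636 + 0.7467, -1.1753 + -4.2347) = (-9.3169, -5.4099)
End effector: (-9.3169, -5.4099)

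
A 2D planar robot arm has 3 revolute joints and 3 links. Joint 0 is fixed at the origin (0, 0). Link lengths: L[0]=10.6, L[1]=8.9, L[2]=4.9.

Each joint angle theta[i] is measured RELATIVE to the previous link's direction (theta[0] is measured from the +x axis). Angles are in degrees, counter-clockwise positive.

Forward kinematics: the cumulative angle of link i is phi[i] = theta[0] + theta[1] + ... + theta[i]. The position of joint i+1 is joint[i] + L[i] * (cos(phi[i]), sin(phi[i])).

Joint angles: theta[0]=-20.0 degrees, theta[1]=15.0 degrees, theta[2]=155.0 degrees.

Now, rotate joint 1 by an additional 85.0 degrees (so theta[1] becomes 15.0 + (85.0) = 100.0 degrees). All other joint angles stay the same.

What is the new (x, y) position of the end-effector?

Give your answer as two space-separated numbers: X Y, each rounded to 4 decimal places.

Answer: 8.6957 1.1255

Derivation:
joint[0] = (0.0000, 0.0000)  (base)
link 0: phi[0] = -20 = -20 deg
  cos(-20 deg) = 0.9397, sin(-20 deg) = -0.3420
  joint[1] = (0.0000, 0.0000) + 10.6 * (0.9397, -0.3420) = (0.0000 + 9.9607, 0.0000 + -3.6254) = (9.9607, -3.6254)
link 1: phi[1] = -20 + 100 = 80 deg
  cos(80 deg) = 0.1736, sin(80 deg) = 0.9848
  joint[2] = (9.9607, -3.6254) + 8.9 * (0.1736, 0.9848) = (9.9607 + 1.5455, -3.6254 + 8.7648) = (11.5062, 5.1394)
link 2: phi[2] = -20 + 100 + 155 = 235 deg
  cos(235 deg) = -0.5736, sin(235 deg) = -0.8192
  joint[3] = (11.5062, 5.1394) + 4.9 * (-0.5736, -0.8192) = (11.5062 + -2.8105, 5.1394 + -4.0138) = (8.6957, 1.1255)
End effector: (8.6957, 1.1255)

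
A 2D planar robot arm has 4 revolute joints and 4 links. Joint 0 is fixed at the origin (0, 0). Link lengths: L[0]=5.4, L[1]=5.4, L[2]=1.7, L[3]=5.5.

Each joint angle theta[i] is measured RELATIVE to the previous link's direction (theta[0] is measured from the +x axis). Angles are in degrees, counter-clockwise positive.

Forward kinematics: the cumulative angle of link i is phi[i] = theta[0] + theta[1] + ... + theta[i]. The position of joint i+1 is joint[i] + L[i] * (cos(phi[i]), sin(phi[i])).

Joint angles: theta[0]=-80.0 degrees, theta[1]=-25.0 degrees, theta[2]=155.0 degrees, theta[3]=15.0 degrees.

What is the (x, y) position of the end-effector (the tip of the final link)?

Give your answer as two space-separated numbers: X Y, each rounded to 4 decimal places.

Answer: 2.9572 -4.2470

Derivation:
joint[0] = (0.0000, 0.0000)  (base)
link 0: phi[0] = -80 = -80 deg
  cos(-80 deg) = 0.1736, sin(-80 deg) = -0.9848
  joint[1] = (0.0000, 0.0000) + 5.4 * (0.1736, -0.9848) = (0.0000 + 0.9377, 0.0000 + -5.3180) = (0.9377, -5.3180)
link 1: phi[1] = -80 + -25 = -105 deg
  cos(-105 deg) = -0.2588, sin(-105 deg) = -0.9659
  joint[2] = (0.9377, -5.3180) + 5.4 * (-0.2588, -0.9659) = (0.9377 + -1.3976, -5.3180 + -5.2160) = (-0.4599, -10.5340)
link 2: phi[2] = -80 + -25 + 155 = 50 deg
  cos(50 deg) = 0.6428, sin(50 deg) = 0.7660
  joint[3] = (-0.4599, -10.5340) + 1.7 * (0.6428, 0.7660) = (-0.4599 + 1.0927, -10.5340 + 1.3023) = (0.6328, -9.2317)
link 3: phi[3] = -80 + -25 + 155 + 15 = 65 deg
  cos(65 deg) = 0.4226, sin(65 deg) = 0.9063
  joint[4] = (0.6328, -9.2317) + 5.5 * (0.4226, 0.9063) = (0.6328 + 2.3244, -9.2317 + 4.9847) = (2.9572, -4.2470)
End effector: (2.9572, -4.2470)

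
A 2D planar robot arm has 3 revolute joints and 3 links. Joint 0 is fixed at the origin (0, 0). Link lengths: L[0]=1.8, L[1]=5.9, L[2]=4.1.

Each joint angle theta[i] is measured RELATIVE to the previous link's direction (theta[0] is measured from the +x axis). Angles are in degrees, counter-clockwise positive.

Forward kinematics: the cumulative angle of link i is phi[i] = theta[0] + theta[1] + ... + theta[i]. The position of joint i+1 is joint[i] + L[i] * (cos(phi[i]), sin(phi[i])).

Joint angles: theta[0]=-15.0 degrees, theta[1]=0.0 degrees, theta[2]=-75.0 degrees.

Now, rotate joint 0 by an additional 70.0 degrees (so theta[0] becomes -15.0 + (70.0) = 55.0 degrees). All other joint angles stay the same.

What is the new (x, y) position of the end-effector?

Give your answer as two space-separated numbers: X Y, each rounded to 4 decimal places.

joint[0] = (0.0000, 0.0000)  (base)
link 0: phi[0] = 55 = 55 deg
  cos(55 deg) = 0.5736, sin(55 deg) = 0.8192
  joint[1] = (0.0000, 0.0000) + 1.8 * (0.5736, 0.8192) = (0.0000 + 1.0324, 0.0000 + 1.4745) = (1.0324, 1.4745)
link 1: phi[1] = 55 + 0 = 55 deg
  cos(55 deg) = 0.5736, sin(55 deg) = 0.8192
  joint[2] = (1.0324, 1.4745) + 5.9 * (0.5736, 0.8192) = (1.0324 + 3.3841, 1.4745 + 4.8330) = (4.4165, 6.3075)
link 2: phi[2] = 55 + 0 + -75 = -20 deg
  cos(-20 deg) = 0.9397, sin(-20 deg) = -0.3420
  joint[3] = (4.4165, 6.3075) + 4.1 * (0.9397, -0.3420) = (4.4165 + 3.8527, 6.3075 + -1.4023) = (8.2693, 4.9052)
End effector: (8.2693, 4.9052)

Answer: 8.2693 4.9052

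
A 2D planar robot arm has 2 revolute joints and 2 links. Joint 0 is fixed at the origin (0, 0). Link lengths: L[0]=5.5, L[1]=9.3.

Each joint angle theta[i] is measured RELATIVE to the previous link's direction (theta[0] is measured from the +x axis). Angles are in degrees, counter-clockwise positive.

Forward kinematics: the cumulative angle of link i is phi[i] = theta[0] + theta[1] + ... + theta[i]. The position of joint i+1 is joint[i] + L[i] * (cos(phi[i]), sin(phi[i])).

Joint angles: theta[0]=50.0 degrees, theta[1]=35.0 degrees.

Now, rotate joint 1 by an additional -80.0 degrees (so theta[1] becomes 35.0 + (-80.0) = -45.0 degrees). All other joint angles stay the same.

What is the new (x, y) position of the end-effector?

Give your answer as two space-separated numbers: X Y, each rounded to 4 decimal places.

joint[0] = (0.0000, 0.0000)  (base)
link 0: phi[0] = 50 = 50 deg
  cos(50 deg) = 0.6428, sin(50 deg) = 0.7660
  joint[1] = (0.0000, 0.0000) + 5.5 * (0.6428, 0.7660) = (0.0000 + 3.5353, 0.0000 + 4.2132) = (3.5353, 4.2132)
link 1: phi[1] = 50 + -45 = 5 deg
  cos(5 deg) = 0.9962, sin(5 deg) = 0.0872
  joint[2] = (3.5353, 4.2132) + 9.3 * (0.9962, 0.0872) = (3.5353 + 9.2646, 4.2132 + 0.8105) = (12.7999, 5.0238)
End effector: (12.7999, 5.0238)

Answer: 12.7999 5.0238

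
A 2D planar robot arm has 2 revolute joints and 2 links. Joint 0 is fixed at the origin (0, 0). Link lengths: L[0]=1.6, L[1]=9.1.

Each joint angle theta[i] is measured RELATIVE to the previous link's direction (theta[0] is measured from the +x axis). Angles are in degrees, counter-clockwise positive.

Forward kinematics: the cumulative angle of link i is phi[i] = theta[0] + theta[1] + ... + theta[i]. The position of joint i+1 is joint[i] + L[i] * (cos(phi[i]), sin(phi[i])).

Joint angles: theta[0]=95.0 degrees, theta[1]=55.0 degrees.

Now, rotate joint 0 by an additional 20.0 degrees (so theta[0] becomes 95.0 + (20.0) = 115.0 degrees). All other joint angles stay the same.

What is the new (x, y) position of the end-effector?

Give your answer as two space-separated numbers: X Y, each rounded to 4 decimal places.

joint[0] = (0.0000, 0.0000)  (base)
link 0: phi[0] = 115 = 115 deg
  cos(115 deg) = -0.4226, sin(115 deg) = 0.9063
  joint[1] = (0.0000, 0.0000) + 1.6 * (-0.4226, 0.9063) = (0.0000 + -0.6762, 0.0000 + 1.4501) = (-0.6762, 1.4501)
link 1: phi[1] = 115 + 55 = 170 deg
  cos(170 deg) = -0.9848, sin(170 deg) = 0.1736
  joint[2] = (-0.6762, 1.4501) + 9.1 * (-0.9848, 0.1736) = (-0.6762 + -8.9618, 1.4501 + 1.5802) = (-9.6379, 3.0303)
End effector: (-9.6379, 3.0303)

Answer: -9.6379 3.0303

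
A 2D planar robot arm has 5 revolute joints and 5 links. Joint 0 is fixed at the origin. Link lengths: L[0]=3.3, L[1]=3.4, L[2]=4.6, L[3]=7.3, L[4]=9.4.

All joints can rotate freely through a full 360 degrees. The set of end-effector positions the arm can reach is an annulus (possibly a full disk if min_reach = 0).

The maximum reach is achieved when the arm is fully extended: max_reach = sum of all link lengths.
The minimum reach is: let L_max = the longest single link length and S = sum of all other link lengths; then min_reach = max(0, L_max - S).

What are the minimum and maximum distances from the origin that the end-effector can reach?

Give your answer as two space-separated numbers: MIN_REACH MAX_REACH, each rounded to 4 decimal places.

Link lengths: [3.3, 3.4, 4.6, 7.3, 9.4]
max_reach = 3.3 + 3.4 + 4.6 + 7.3 + 9.4 = 28
L_max = max([3.3, 3.4, 4.6, 7.3, 9.4]) = 9.4
S (sum of others) = 28 - 9.4 = 18.6
min_reach = max(0, 9.4 - 18.6) = max(0, -9.2) = 0

Answer: 0.0000 28.0000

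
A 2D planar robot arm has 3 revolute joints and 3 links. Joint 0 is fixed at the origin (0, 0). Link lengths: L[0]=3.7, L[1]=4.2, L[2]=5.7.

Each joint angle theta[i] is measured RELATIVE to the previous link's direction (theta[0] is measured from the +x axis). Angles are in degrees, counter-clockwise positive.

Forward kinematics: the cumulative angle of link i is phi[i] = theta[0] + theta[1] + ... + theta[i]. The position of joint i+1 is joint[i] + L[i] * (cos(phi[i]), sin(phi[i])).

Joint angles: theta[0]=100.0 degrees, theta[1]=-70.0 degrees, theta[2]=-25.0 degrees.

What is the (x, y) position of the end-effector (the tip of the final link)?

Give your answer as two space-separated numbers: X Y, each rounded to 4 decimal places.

joint[0] = (0.0000, 0.0000)  (base)
link 0: phi[0] = 100 = 100 deg
  cos(100 deg) = -0.1736, sin(100 deg) = 0.9848
  joint[1] = (0.0000, 0.0000) + 3.7 * (-0.1736, 0.9848) = (0.0000 + -0.6425, 0.0000 + 3.6438) = (-0.6425, 3.6438)
link 1: phi[1] = 100 + -70 = 30 deg
  cos(30 deg) = 0.8660, sin(30 deg) = 0.5000
  joint[2] = (-0.6425, 3.6438) + 4.2 * (0.8660, 0.5000) = (-0.6425 + 3.6373, 3.6438 + 2.1000) = (2.9948, 5.7438)
link 2: phi[2] = 100 + -70 + -25 = 5 deg
  cos(5 deg) = 0.9962, sin(5 deg) = 0.0872
  joint[3] = (2.9948, 5.7438) + 5.7 * (0.9962, 0.0872) = (2.9948 + 5.6783, 5.7438 + 0.4968) = (8.6731, 6.2406)
End effector: (8.6731, 6.2406)

Answer: 8.6731 6.2406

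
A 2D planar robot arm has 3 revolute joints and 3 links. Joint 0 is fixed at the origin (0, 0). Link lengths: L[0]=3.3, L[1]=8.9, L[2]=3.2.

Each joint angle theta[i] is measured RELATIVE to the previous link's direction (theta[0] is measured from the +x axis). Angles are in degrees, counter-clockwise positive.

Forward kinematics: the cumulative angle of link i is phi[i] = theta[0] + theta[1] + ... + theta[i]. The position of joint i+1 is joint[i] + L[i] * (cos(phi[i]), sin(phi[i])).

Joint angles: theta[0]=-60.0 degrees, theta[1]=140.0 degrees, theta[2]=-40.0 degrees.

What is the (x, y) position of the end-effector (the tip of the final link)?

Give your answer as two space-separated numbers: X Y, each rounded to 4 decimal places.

joint[0] = (0.0000, 0.0000)  (base)
link 0: phi[0] = -60 = -60 deg
  cos(-60 deg) = 0.5000, sin(-60 deg) = -0.8660
  joint[1] = (0.0000, 0.0000) + 3.3 * (0.5000, -0.8660) = (0.0000 + 1.6500, 0.0000 + -2.8579) = (1.6500, -2.8579)
link 1: phi[1] = -60 + 140 = 80 deg
  cos(80 deg) = 0.1736, sin(80 deg) = 0.9848
  joint[2] = (1.6500, -2.8579) + 8.9 * (0.1736, 0.9848) = (1.6500 + 1.5455, -2.8579 + 8.7648) = (3.1955, 5.9069)
link 2: phi[2] = -60 + 140 + -40 = 40 deg
  cos(40 deg) = 0.7660, sin(40 deg) = 0.6428
  joint[3] = (3.1955, 5.9069) + 3.2 * (0.7660, 0.6428) = (3.1955 + 2.4513, 5.9069 + 2.0569) = (5.6468, 7.9638)
End effector: (5.6468, 7.9638)

Answer: 5.6468 7.9638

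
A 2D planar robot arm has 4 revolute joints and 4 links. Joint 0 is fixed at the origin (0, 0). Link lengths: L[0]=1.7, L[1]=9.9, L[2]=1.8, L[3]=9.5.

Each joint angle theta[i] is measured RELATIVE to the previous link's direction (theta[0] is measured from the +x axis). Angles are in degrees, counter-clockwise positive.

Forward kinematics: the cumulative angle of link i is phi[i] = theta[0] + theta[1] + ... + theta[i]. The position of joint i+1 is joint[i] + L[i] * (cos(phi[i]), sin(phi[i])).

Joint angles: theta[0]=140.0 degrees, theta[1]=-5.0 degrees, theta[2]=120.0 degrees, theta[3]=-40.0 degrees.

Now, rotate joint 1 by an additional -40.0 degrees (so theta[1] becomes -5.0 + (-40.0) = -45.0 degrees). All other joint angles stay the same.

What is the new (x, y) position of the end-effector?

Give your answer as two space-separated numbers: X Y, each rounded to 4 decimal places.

Answer: -13.1034 10.7506

Derivation:
joint[0] = (0.0000, 0.0000)  (base)
link 0: phi[0] = 140 = 140 deg
  cos(140 deg) = -0.7660, sin(140 deg) = 0.6428
  joint[1] = (0.0000, 0.0000) + 1.7 * (-0.7660, 0.6428) = (0.0000 + -1.3023, 0.0000 + 1.0927) = (-1.3023, 1.0927)
link 1: phi[1] = 140 + -45 = 95 deg
  cos(95 deg) = -0.0872, sin(95 deg) = 0.9962
  joint[2] = (-1.3023, 1.0927) + 9.9 * (-0.0872, 0.9962) = (-1.3023 + -0.8628, 1.0927 + 9.8623) = (-2.1651, 10.9551)
link 2: phi[2] = 140 + -45 + 120 = 215 deg
  cos(215 deg) = -0.8192, sin(215 deg) = -0.5736
  joint[3] = (-2.1651, 10.9551) + 1.8 * (-0.8192, -0.5736) = (-2.1651 + -1.4745, 10.9551 + -1.0324) = (-3.6396, 9.9226)
link 3: phi[3] = 140 + -45 + 120 + -40 = 175 deg
  cos(175 deg) = -0.9962, sin(175 deg) = 0.0872
  joint[4] = (-3.6396, 9.9226) + 9.5 * (-0.9962, 0.0872) = (-3.6396 + -9.4638, 9.9226 + 0.8280) = (-13.1034, 10.7506)
End effector: (-13.1034, 10.7506)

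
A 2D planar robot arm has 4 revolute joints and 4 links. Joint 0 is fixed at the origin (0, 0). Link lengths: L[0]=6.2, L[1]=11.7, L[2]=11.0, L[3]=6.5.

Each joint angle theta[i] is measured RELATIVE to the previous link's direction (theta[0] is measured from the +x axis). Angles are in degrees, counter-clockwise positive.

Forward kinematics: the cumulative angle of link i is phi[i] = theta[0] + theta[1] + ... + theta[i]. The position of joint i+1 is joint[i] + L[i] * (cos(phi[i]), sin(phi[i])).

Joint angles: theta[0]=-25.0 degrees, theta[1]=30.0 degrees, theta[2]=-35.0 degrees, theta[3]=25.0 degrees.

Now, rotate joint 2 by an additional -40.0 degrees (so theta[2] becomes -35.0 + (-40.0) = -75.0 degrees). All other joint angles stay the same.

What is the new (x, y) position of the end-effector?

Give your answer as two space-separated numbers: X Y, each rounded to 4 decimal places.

joint[0] = (0.0000, 0.0000)  (base)
link 0: phi[0] = -25 = -25 deg
  cos(-25 deg) = 0.9063, sin(-25 deg) = -0.4226
  joint[1] = (0.0000, 0.0000) + 6.2 * (0.9063, -0.4226) = (0.0000 + 5.6191, 0.0000 + -2.6202) = (5.6191, -2.6202)
link 1: phi[1] = -25 + 30 = 5 deg
  cos(5 deg) = 0.9962, sin(5 deg) = 0.0872
  joint[2] = (5.6191, -2.6202) + 11.7 * (0.9962, 0.0872) = (5.6191 + 11.6555, -2.6202 + 1.0197) = (17.2746, -1.6005)
link 2: phi[2] = -25 + 30 + -75 = -70 deg
  cos(-70 deg) = 0.3420, sin(-70 deg) = -0.9397
  joint[3] = (17.2746, -1.6005) + 11 * (0.3420, -0.9397) = (17.2746 + 3.7622, -1.6005 + -10.3366) = (21.0368, -11.9371)
link 3: phi[3] = -25 + 30 + -75 + 25 = -45 deg
  cos(-45 deg) = 0.7071, sin(-45 deg) = -0.7071
  joint[4] = (21.0368, -11.9371) + 6.5 * (0.7071, -0.7071) = (21.0368 + 4.5962, -11.9371 + -4.5962) = (25.6330, -16.5333)
End effector: (25.6330, -16.5333)

Answer: 25.6330 -16.5333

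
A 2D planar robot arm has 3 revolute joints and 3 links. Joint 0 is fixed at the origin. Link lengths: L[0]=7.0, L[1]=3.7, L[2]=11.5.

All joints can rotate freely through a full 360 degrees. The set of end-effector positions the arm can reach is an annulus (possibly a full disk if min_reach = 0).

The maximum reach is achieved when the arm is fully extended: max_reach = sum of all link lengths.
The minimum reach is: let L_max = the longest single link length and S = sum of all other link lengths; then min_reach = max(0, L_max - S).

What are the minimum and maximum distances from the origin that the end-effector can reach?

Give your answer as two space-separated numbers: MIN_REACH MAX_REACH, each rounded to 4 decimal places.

Answer: 0.8000 22.2000

Derivation:
Link lengths: [7.0, 3.7, 11.5]
max_reach = 7 + 3.7 + 11.5 = 22.2
L_max = max([7.0, 3.7, 11.5]) = 11.5
S (sum of others) = 22.2 - 11.5 = 10.7
min_reach = max(0, 11.5 - 10.7) = max(0, 0.8) = 0.8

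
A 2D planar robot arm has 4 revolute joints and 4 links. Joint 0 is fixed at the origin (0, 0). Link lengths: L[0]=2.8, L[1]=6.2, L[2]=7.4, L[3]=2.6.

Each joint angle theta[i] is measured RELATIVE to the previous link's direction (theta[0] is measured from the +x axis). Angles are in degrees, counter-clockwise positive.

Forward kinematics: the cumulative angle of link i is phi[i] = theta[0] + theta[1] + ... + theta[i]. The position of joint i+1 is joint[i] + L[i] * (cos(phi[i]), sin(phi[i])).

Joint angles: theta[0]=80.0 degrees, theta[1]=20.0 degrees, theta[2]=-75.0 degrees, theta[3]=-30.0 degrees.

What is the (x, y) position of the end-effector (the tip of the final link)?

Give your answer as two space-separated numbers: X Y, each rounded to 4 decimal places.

Answer: 8.7064 11.7640

Derivation:
joint[0] = (0.0000, 0.0000)  (base)
link 0: phi[0] = 80 = 80 deg
  cos(80 deg) = 0.1736, sin(80 deg) = 0.9848
  joint[1] = (0.0000, 0.0000) + 2.8 * (0.1736, 0.9848) = (0.0000 + 0.4862, 0.0000 + 2.7575) = (0.4862, 2.7575)
link 1: phi[1] = 80 + 20 = 100 deg
  cos(100 deg) = -0.1736, sin(100 deg) = 0.9848
  joint[2] = (0.4862, 2.7575) + 6.2 * (-0.1736, 0.9848) = (0.4862 + -1.0766, 2.7575 + 6.1058) = (-0.5904, 8.8633)
link 2: phi[2] = 80 + 20 + -75 = 25 deg
  cos(25 deg) = 0.9063, sin(25 deg) = 0.4226
  joint[3] = (-0.5904, 8.8633) + 7.4 * (0.9063, 0.4226) = (-0.5904 + 6.7067, 8.8633 + 3.1274) = (6.1163, 11.9906)
link 3: phi[3] = 80 + 20 + -75 + -30 = -5 deg
  cos(-5 deg) = 0.9962, sin(-5 deg) = -0.0872
  joint[4] = (6.1163, 11.9906) + 2.6 * (0.9962, -0.0872) = (6.1163 + 2.5901, 11.9906 + -0.2266) = (8.7064, 11.7640)
End effector: (8.7064, 11.7640)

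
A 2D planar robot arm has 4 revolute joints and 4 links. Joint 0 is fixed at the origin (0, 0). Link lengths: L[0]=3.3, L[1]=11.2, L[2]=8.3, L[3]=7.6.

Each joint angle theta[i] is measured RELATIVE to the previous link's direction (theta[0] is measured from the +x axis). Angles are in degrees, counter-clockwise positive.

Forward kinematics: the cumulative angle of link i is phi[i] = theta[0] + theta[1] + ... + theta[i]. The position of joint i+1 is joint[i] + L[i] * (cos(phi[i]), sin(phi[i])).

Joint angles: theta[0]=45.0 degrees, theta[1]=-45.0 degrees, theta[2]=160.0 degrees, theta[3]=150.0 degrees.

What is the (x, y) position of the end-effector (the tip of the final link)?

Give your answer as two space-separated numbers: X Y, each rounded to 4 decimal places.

joint[0] = (0.0000, 0.0000)  (base)
link 0: phi[0] = 45 = 45 deg
  cos(45 deg) = 0.7071, sin(45 deg) = 0.7071
  joint[1] = (0.0000, 0.0000) + 3.3 * (0.7071, 0.7071) = (0.0000 + 2.3335, 0.0000 + 2.3335) = (2.3335, 2.3335)
link 1: phi[1] = 45 + -45 = 0 deg
  cos(0 deg) = 1.0000, sin(0 deg) = 0.0000
  joint[2] = (2.3335, 2.3335) + 11.2 * (1.0000, 0.0000) = (2.3335 + 11.2000, 2.3335 + 0.0000) = (13.5335, 2.3335)
link 2: phi[2] = 45 + -45 + 160 = 160 deg
  cos(160 deg) = -0.9397, sin(160 deg) = 0.3420
  joint[3] = (13.5335, 2.3335) + 8.3 * (-0.9397, 0.3420) = (13.5335 + -7.7994, 2.3335 + 2.8388) = (5.7340, 5.1722)
link 3: phi[3] = 45 + -45 + 160 + 150 = 310 deg
  cos(310 deg) = 0.6428, sin(310 deg) = -0.7660
  joint[4] = (5.7340, 5.1722) + 7.6 * (0.6428, -0.7660) = (5.7340 + 4.8852, 5.1722 + -5.8219) = (10.6192, -0.6497)
End effector: (10.6192, -0.6497)

Answer: 10.6192 -0.6497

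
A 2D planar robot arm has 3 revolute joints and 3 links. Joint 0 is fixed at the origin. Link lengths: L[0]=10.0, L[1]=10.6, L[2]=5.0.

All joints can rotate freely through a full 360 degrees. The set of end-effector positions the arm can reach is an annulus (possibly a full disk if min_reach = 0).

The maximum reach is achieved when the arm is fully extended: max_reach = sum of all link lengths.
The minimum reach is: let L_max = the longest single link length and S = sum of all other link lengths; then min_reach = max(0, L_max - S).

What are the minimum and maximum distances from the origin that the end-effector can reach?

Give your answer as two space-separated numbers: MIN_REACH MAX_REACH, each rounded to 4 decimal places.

Link lengths: [10.0, 10.6, 5.0]
max_reach = 10 + 10.6 + 5 = 25.6
L_max = max([10.0, 10.6, 5.0]) = 10.6
S (sum of others) = 25.6 - 10.6 = 15
min_reach = max(0, 10.6 - 15) = max(0, -4.4) = 0

Answer: 0.0000 25.6000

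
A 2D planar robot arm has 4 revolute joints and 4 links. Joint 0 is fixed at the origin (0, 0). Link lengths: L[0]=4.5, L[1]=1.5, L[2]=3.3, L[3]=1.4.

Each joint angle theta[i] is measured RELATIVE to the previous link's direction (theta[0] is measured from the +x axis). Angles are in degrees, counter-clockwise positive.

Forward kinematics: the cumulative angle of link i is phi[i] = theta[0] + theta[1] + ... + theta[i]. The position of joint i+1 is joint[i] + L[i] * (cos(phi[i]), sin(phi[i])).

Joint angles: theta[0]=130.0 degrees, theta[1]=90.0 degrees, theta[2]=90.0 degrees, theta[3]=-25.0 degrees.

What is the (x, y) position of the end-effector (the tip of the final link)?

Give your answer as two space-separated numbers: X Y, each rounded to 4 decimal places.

joint[0] = (0.0000, 0.0000)  (base)
link 0: phi[0] = 130 = 130 deg
  cos(130 deg) = -0.6428, sin(130 deg) = 0.7660
  joint[1] = (0.0000, 0.0000) + 4.5 * (-0.6428, 0.7660) = (0.0000 + -2.8925, 0.0000 + 3.4472) = (-2.8925, 3.4472)
link 1: phi[1] = 130 + 90 = 220 deg
  cos(220 deg) = -0.7660, sin(220 deg) = -0.6428
  joint[2] = (-2.8925, 3.4472) + 1.5 * (-0.7660, -0.6428) = (-2.8925 + -1.1491, 3.4472 + -0.9642) = (-4.0416, 2.4830)
link 2: phi[2] = 130 + 90 + 90 = 310 deg
  cos(310 deg) = 0.6428, sin(310 deg) = -0.7660
  joint[3] = (-4.0416, 2.4830) + 3.3 * (0.6428, -0.7660) = (-4.0416 + 2.1212, 2.4830 + -2.5279) = (-1.9204, -0.0449)
link 3: phi[3] = 130 + 90 + 90 + -25 = 285 deg
  cos(285 deg) = 0.2588, sin(285 deg) = -0.9659
  joint[4] = (-1.9204, -0.0449) + 1.4 * (0.2588, -0.9659) = (-1.9204 + 0.3623, -0.0449 + -1.3523) = (-1.5581, -1.3972)
End effector: (-1.5581, -1.3972)

Answer: -1.5581 -1.3972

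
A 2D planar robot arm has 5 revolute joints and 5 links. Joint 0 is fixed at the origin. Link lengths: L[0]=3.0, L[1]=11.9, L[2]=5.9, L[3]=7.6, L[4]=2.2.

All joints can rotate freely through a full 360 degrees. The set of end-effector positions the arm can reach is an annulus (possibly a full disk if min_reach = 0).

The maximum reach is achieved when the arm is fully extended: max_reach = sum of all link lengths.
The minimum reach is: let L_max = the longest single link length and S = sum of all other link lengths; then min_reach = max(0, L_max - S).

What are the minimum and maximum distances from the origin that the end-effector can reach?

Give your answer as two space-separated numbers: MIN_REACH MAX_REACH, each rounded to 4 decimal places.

Answer: 0.0000 30.6000

Derivation:
Link lengths: [3.0, 11.9, 5.9, 7.6, 2.2]
max_reach = 3 + 11.9 + 5.9 + 7.6 + 2.2 = 30.6
L_max = max([3.0, 11.9, 5.9, 7.6, 2.2]) = 11.9
S (sum of others) = 30.6 - 11.9 = 18.7
min_reach = max(0, 11.9 - 18.7) = max(0, -6.8) = 0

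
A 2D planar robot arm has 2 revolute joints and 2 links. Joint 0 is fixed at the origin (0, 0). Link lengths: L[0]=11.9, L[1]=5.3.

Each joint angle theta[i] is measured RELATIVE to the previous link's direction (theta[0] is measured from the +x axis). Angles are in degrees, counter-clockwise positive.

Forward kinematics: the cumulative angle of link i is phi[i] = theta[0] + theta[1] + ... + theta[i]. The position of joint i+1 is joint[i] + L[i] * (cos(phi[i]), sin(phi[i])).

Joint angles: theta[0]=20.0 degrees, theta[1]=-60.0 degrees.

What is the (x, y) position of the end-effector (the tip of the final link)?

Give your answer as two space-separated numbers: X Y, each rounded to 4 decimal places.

joint[0] = (0.0000, 0.0000)  (base)
link 0: phi[0] = 20 = 20 deg
  cos(20 deg) = 0.9397, sin(20 deg) = 0.3420
  joint[1] = (0.0000, 0.0000) + 11.9 * (0.9397, 0.3420) = (0.0000 + 11.1823, 0.0000 + 4.0700) = (11.1823, 4.0700)
link 1: phi[1] = 20 + -60 = -40 deg
  cos(-40 deg) = 0.7660, sin(-40 deg) = -0.6428
  joint[2] = (11.1823, 4.0700) + 5.3 * (0.7660, -0.6428) = (11.1823 + 4.0600, 4.0700 + -3.4068) = (15.2424, 0.6633)
End effector: (15.2424, 0.6633)

Answer: 15.2424 0.6633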